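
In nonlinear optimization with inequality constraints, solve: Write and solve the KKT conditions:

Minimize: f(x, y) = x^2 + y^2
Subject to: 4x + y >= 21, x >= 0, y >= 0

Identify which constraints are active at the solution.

KKT conditions for min x^2 + y^2 s.t. 4x + 1y >= 21, x >= 0, y >= 0:
Stationarity: 2x = mu*4 + mu_x, 2y = mu*1 + mu_y, with mu, mu_x, mu_y >= 0
Complementary slackness: mu*(4x + y - 21) = 0, mu_x*x = 0, mu_y*y = 0
(0, 0) is infeasible (4*0 + 1*0 < 21), so if mu = 0 stationarity would force x = mu_x/2 >= 0, y = mu_y/2 >= 0 with mu_x*x = mu_y*y = 0, i.e. x = y = 0: contradiction. Hence mu > 0 and 4x + y = 21 is active.
Try x > 0, y > 0 (so mu_x = mu_y = 0): x = 4*mu/2, y = 1*mu/2
Substitute: 4*(4*mu/2) + 1*(1*mu/2) = 21
  mu*17/2 = 21 => mu = 42/17
x* = 84/17 > 0, y* = 21/17 > 0, consistent with mu_x = mu_y = 0.
f is convex and the constraints are linear, so this KKT point is the global minimum.
f* = 441/17
Active constraints: 4x + y >= 21 (holds with equality, mu = 42/17 > 0); x >= 0 and y >= 0 are inactive (mu_x = mu_y = 0).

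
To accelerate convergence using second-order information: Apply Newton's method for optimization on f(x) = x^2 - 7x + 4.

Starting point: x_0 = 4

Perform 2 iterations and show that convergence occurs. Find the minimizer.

f(x) = x^2 - 7x + 4, f'(x) = 2x + (-7), f''(x) = 2
Step 1: f'(4) = 1, x_1 = 4 - 1/2 = 7/2
Step 2: f'(7/2) = 0, x_2 = 7/2 (converged)
Newton's method converges in 1 step for quadratics.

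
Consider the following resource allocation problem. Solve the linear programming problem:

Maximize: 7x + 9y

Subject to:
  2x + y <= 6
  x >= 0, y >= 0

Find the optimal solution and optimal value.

The feasible region has vertices at [(0, 0), (3, 0), (0, 6)].
Checking objective 7x + 9y at each vertex:
  (0, 0): 7*0 + 9*0 = 0
  (3, 0): 7*3 + 9*0 = 21
  (0, 6): 7*0 + 9*6 = 54
Maximum is 54 at (0, 6).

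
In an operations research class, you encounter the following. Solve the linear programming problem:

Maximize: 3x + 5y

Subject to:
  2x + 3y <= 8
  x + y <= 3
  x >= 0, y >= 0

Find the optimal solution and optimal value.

Feasible vertices: (0, 0), (0, 8/3), (1, 2), (3, 0)
Objective 3x + 5y at each:
  (0, 0): 0
  (0, 8/3): 40/3
  (1, 2): 13
  (3, 0): 9
Maximum is 40/3 at (0, 8/3).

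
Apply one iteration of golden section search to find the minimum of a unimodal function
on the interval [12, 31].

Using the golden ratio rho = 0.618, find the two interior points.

Golden section search on [12, 31].
Golden ratio rho = 0.618 (approx).
Interior points:
  x_1 = 12 + (1-0.618)*19 = 19.2580
  x_2 = 12 + 0.618*19 = 23.7420
Compare f(x_1) and f(x_2) to determine which subinterval to keep.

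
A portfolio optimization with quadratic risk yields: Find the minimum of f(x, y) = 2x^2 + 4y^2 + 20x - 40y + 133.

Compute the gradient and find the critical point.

f(x,y) = 2x^2 + 4y^2 + 20x - 40y + 133
df/dx = 4x + (20) = 0  =>  x = -5
df/dy = 8y + (-40) = 0  =>  y = 5
f(-5, 5) = 2*(-5)^2 + 4*(5)^2 + 20*(-5) + -40*(5) + 133 = -17
Hessian is diagonal with entries 4, 8 > 0, so this is a minimum.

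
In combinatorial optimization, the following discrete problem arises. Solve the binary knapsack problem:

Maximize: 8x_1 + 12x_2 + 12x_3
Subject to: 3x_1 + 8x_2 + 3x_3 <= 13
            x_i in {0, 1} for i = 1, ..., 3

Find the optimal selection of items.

Items: item 1 (v=8, w=3), item 2 (v=12, w=8), item 3 (v=12, w=3)
Capacity: 13
Checking all 8 subsets (w = total weight, v = total value):
  {}: w = 0, v = 0
  {1}: w = 3, v = 8
  {2}: w = 8, v = 12
  {3}: w = 3, v = 12
  {1, 2}: w = 11, v = 20
  {1, 3}: w = 6, v = 20
  {2, 3}: w = 11, v = 24
  {1, 2, 3}: w = 14 > 13, infeasible
Best feasible subset: items [2, 3]
Total weight: 11 <= 13, total value: 24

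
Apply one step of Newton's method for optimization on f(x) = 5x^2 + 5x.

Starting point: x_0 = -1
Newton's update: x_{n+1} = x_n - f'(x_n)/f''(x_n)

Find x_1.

f(x) = 5x^2 + 5x
f'(x) = 10x + (5), f''(x) = 10
Newton step: x_1 = x_0 - f'(x_0)/f''(x_0)
f'(-1) = -5
x_1 = -1 - -5/10 = -1/2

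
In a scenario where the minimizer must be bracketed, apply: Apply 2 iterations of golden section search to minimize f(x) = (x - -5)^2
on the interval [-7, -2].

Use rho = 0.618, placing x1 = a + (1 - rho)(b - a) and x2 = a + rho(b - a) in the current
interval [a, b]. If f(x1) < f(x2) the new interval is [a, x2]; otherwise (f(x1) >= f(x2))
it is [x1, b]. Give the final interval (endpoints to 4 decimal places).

Golden section search for min of f(x) = (x - -5)^2 on [-7, -2].
Each step: x1 = a + (1 - rho)(b - a), x2 = a + rho(b - a); if f(x1) < f(x2) keep [a, x2], otherwise keep [x1, b].
Step 1: [-7.0000, -2.0000], x1=-5.0900 (f=0.0081), x2=-3.9100 (f=1.1881); f(x1) < f(x2) => keep [-7.0000, -3.9100]
Step 2: [-7.0000, -3.9100], x1=-5.8196 (f=0.6718), x2=-5.0904 (f=0.0082); f(x1) > f(x2) => keep [-5.8196, -3.9100]
Final interval: [-5.8196, -3.9100]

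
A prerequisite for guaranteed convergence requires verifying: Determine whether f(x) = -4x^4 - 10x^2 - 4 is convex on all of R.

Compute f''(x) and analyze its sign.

f(x) = -4x^4 - 10x^2 - 4
f'(x) = -16x^3 + -20x
f''(x) = -48x^2 + -20
f''(x) = -48x^2 + -20 <= -20 < 0 for all x
Therefore, f is concave on R.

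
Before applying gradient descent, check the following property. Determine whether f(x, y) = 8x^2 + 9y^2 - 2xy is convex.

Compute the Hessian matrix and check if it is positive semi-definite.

f(x,y) = 8x^2 + 9y^2 - 2xy
Hessian H = [[16, -2], [-2, 18]]
trace(H) = 34, det(H) = 284
Eigenvalues: (34 +/- sqrt(20)) / 2 = 19.24, 14.76
Since both eigenvalues > 0, f is convex.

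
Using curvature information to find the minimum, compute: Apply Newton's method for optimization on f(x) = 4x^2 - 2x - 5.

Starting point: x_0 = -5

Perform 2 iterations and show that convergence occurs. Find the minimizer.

f(x) = 4x^2 - 2x - 5, f'(x) = 8x + (-2), f''(x) = 8
Step 1: f'(-5) = -42, x_1 = -5 - -42/8 = 1/4
Step 2: f'(1/4) = 0, x_2 = 1/4 (converged)
Newton's method converges in 1 step for quadratics.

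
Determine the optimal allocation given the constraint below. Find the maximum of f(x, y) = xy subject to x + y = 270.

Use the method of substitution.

Substitute y = 270 - x into f(x,y) = xy:
g(x) = x(270 - x) = 270x - x^2
g'(x) = 270 - 2x = 0  =>  x = 135
y = 270 - 135 = 135
Maximum value = 135 * 135 = 18225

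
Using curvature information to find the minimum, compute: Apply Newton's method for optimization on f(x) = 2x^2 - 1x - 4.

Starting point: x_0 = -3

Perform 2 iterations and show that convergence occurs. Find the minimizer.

f(x) = 2x^2 - 1x - 4, f'(x) = 4x + (-1), f''(x) = 4
Step 1: f'(-3) = -13, x_1 = -3 - -13/4 = 1/4
Step 2: f'(1/4) = 0, x_2 = 1/4 (converged)
Newton's method converges in 1 step for quadratics.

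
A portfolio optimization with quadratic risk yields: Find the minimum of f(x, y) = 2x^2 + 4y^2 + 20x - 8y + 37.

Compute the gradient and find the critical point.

f(x,y) = 2x^2 + 4y^2 + 20x - 8y + 37
df/dx = 4x + (20) = 0  =>  x = -5
df/dy = 8y + (-8) = 0  =>  y = 1
f(-5, 1) = 2*(-5)^2 + 4*(1)^2 + 20*(-5) + -8*(1) + 37 = -17
Hessian is diagonal with entries 4, 8 > 0, so this is a minimum.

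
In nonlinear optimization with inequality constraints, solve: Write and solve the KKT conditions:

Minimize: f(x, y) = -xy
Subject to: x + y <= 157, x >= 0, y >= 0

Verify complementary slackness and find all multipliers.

Problem: min -xy s.t. x + y <= 157 (multiplier lambda), x >= 0 (mu_x), y >= 0 (mu_y)
KKT stationarity: -y + lambda - mu_x = 0, -x + lambda - mu_y = 0, with lambda, mu_x, mu_y >= 0
Complementary slackness: lambda*(x + y - 157) = 0, mu_x*x = 0, mu_y*y = 0
If lambda = 0: y = -mu_x <= 0 and x = -mu_y <= 0 force x = y = 0 with f = 0; but x = y = 157/2 is feasible with f = -24649/4 < 0, so this is not the minimum. Hence lambda > 0 and x + y = 157.
Try x > 0, y > 0 (so mu_x = mu_y = 0): y = lambda, x = lambda => x = y = lambda
x + y = 157 => 2*lambda = 157 => lambda = 157/2
x* = y* = 157/2 > 0, consistent with mu_x = mu_y = 0.
(Any feasible point with x = 0 or y = 0 has f = 0 > -24649/4, so the minimum is not on those boundaries.)
min(-xy) = -24649/4 (i.e. max xy = 24649/4)
Multipliers: lambda = 157/2, mu_x = 0, mu_y = 0
Complementary slackness: lambda*(x + y - 157) = 157/2*(157/2 + 157/2 - 157) = 0, mu_x*x = 0*157/2 = 0, mu_y*y = 0*157/2 = 0. Satisfied.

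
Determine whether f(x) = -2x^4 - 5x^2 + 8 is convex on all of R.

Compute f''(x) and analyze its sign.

f(x) = -2x^4 - 5x^2 + 8
f'(x) = -8x^3 + -10x
f''(x) = -24x^2 + -10
f''(x) = -24x^2 + -10 <= -10 < 0 for all x
Therefore, f is concave on R.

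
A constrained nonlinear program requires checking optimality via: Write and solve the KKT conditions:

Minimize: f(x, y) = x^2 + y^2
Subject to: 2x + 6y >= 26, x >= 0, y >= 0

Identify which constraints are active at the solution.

KKT conditions for min x^2 + y^2 s.t. 2x + 6y >= 26, x >= 0, y >= 0:
Stationarity: 2x = mu*2 + mu_x, 2y = mu*6 + mu_y, with mu, mu_x, mu_y >= 0
Complementary slackness: mu*(2x + 6y - 26) = 0, mu_x*x = 0, mu_y*y = 0
(0, 0) is infeasible (2*0 + 6*0 < 26), so if mu = 0 stationarity would force x = mu_x/2 >= 0, y = mu_y/2 >= 0 with mu_x*x = mu_y*y = 0, i.e. x = y = 0: contradiction. Hence mu > 0 and 2x + 6y = 26 is active.
Try x > 0, y > 0 (so mu_x = mu_y = 0): x = 2*mu/2, y = 6*mu/2
Substitute: 2*(2*mu/2) + 6*(6*mu/2) = 26
  mu*40/2 = 26 => mu = 13/10
x* = 13/10 > 0, y* = 39/10 > 0, consistent with mu_x = mu_y = 0.
f is convex and the constraints are linear, so this KKT point is the global minimum.
f* = 169/10
Active constraints: 2x + 6y >= 26 (holds with equality, mu = 13/10 > 0); x >= 0 and y >= 0 are inactive (mu_x = mu_y = 0).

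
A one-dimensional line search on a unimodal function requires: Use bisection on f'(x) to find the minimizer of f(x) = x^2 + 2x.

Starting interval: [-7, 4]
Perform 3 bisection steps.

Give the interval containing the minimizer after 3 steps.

Finding critical point of f(x) = x^2 + 2x using bisection on f'(x) = 2x + 2.
f'(x) = 0 when x = -1.
Starting interval: [-7, 4]
Step 1: mid = -3/2, f'(mid) = -1, new interval = [-3/2, 4]
Step 2: mid = 5/4, f'(mid) = 9/2, new interval = [-3/2, 5/4]
Step 3: mid = -1/8, f'(mid) = 7/4, new interval = [-3/2, -1/8]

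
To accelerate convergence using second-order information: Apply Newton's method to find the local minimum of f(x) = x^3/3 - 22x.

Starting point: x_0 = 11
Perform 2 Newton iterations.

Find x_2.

f(x) = x^3/3 - 22x
f'(x) = x^2 - 22, f''(x) = 2x
Newton update: x_{n+1} = x_n - (x_n^2 - 22)/(2*x_n)
Step 1: x_0 = 11, f'=99, f''=22, x_1 = 13/2
Step 2: x_1 = 13/2, f'=81/4, f''=13, x_2 = 257/52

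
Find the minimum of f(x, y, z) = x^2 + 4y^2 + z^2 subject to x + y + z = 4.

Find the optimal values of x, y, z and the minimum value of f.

Using Lagrange multipliers on f = x^2 + 4y^2 + z^2 with constraint x + y + z = 4:
Conditions: 2*1*x = lambda, 2*4*y = lambda, 2*1*z = lambda
So x = lambda/2, y = lambda/8, z = lambda/2
Substituting into constraint: lambda * (9/8) = 4
lambda = 32/9
x = 16/9, y = 4/9, z = 16/9
Minimum value = 64/9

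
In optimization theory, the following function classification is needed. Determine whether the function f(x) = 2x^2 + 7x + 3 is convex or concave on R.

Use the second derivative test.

f(x) = 2x^2 + 7x + 3
f'(x) = 4x + 7
f''(x) = 4
Since f''(x) = 4 > 0 for all x, f is convex on R.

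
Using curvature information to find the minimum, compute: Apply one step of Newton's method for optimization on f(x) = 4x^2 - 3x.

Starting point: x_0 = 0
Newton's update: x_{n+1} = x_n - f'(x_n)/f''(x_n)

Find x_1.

f(x) = 4x^2 - 3x
f'(x) = 8x + (-3), f''(x) = 8
Newton step: x_1 = x_0 - f'(x_0)/f''(x_0)
f'(0) = -3
x_1 = 0 - -3/8 = 3/8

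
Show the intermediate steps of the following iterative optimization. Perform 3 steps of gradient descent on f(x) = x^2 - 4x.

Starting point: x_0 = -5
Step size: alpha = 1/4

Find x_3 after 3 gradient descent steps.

f(x) = x^2 - 4x, f'(x) = 2x + (-4)
Step 1: f'(-5) = -14, x_1 = -5 - 1/4 * -14 = -3/2
Step 2: f'(-3/2) = -7, x_2 = -3/2 - 1/4 * -7 = 1/4
Step 3: f'(1/4) = -7/2, x_3 = 1/4 - 1/4 * -7/2 = 9/8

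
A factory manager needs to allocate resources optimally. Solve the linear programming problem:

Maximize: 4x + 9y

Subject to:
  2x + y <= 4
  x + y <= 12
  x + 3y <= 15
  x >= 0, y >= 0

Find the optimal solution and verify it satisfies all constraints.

Feasible vertices: (0, 0), (0, 4), (2, 0)
Objective 4x + 9y at each vertex:
  (0, 0): 0
  (0, 4): 36
  (2, 0): 8
Maximum is 36 at (0, 4).
Verify constraints at (x, y) = (0, 4):
  2*0 + 1*4 = 4 <= 4 (active)
  1*0 + 1*4 = 4 <= 12
  1*0 + 3*4 = 12 <= 15
  x = 0 >= 0, y = 4 >= 0. All constraints satisfied.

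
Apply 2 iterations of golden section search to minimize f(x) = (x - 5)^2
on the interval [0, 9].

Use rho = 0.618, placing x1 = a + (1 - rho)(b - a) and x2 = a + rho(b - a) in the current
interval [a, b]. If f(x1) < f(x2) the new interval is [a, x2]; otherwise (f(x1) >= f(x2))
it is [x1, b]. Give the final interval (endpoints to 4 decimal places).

Golden section search for min of f(x) = (x - 5)^2 on [0, 9].
Each step: x1 = a + (1 - rho)(b - a), x2 = a + rho(b - a); if f(x1) < f(x2) keep [a, x2], otherwise keep [x1, b].
Step 1: [0.0000, 9.0000], x1=3.4380 (f=2.4398), x2=5.5620 (f=0.3158); f(x1) > f(x2) => keep [3.4380, 9.0000]
Step 2: [3.4380, 9.0000], x1=5.5627 (f=0.3166), x2=6.8753 (f=3.5168); f(x1) < f(x2) => keep [3.4380, 6.8753]
Final interval: [3.4380, 6.8753]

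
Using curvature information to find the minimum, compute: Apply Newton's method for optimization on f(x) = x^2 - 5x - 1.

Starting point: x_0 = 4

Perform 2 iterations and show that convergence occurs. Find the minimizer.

f(x) = x^2 - 5x - 1, f'(x) = 2x + (-5), f''(x) = 2
Step 1: f'(4) = 3, x_1 = 4 - 3/2 = 5/2
Step 2: f'(5/2) = 0, x_2 = 5/2 (converged)
Newton's method converges in 1 step for quadratics.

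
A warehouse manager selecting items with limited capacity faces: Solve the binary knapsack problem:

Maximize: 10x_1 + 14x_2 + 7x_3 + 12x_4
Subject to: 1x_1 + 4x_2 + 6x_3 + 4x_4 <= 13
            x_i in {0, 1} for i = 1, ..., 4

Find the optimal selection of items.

Items: item 1 (v=10, w=1), item 2 (v=14, w=4), item 3 (v=7, w=6), item 4 (v=12, w=4)
Capacity: 13
Checking all 16 subsets (w = total weight, v = total value):
  {}: w = 0, v = 0
  {1}: w = 1, v = 10
  {2}: w = 4, v = 14
  {3}: w = 6, v = 7
  {4}: w = 4, v = 12
  {1, 2}: w = 5, v = 24
  {1, 3}: w = 7, v = 17
  {1, 4}: w = 5, v = 22
  {2, 3}: w = 10, v = 21
  {2, 4}: w = 8, v = 26
  {3, 4}: w = 10, v = 19
  {1, 2, 3}: w = 11, v = 31
  {1, 2, 4}: w = 9, v = 36
  {1, 3, 4}: w = 11, v = 29
  {2, 3, 4}: w = 14 > 13, infeasible
  {1, 2, 3, 4}: w = 15 > 13, infeasible
Best feasible subset: items [1, 2, 4]
Total weight: 9 <= 13, total value: 36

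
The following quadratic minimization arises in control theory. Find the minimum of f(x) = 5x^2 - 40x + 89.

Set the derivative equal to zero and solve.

f(x) = 5x^2 - 40x + 89
f'(x) = 10x + (-40) = 0
x = 40/10 = 4
f(4) = 9
Since f''(x) = 10 > 0, this is a minimum.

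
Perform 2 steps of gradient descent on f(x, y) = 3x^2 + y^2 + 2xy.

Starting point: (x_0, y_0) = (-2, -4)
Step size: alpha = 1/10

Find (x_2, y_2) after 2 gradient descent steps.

f(x,y) = 3x^2 + y^2 + 2xy
grad_x = 6x + 2y, grad_y = 2y + 2x
Step 1: grad = (-20, -12), (0, -14/5)
Step 2: grad = (-28/5, -28/5), (14/25, -56/25)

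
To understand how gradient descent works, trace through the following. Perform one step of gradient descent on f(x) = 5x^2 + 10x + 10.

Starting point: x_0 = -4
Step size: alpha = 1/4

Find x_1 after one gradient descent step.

f(x) = 5x^2 + 10x + 10
f'(x) = 10x + 10
f'(-4) = 10*-4 + (10) = -30
x_1 = x_0 - alpha * f'(x_0) = -4 - 1/4 * -30 = 7/2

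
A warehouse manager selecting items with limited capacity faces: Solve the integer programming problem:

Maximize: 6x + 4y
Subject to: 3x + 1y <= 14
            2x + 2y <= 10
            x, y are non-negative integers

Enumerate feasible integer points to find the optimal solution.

Constraint 1: 3x + 1y <= 14
Constraint 2: 2x + 2y <= 10
Feasible x range (need y >= 0): 0 <= x <= min(14/3, 10/2) => x in {0, ..., 4}.
Enumerate feasible integer points row by row (the coefficient of y is 4 > 0, so for each x the largest feasible y gives the best value):
  x = 0: y <= min((14 - 3*0)/1, (10 - 2*0)/2) => y in {0, ..., 5}; best 6*0 + 4*5 = 20
  x = 1: y <= min((14 - 3*1)/1, (10 - 2*1)/2) => y in {0, ..., 4}; best 6*1 + 4*4 = 22
  x = 2: y <= min((14 - 3*2)/1, (10 - 2*2)/2) => y in {0, ..., 3}; best 6*2 + 4*3 = 24
  x = 3: y <= min((14 - 3*3)/1, (10 - 2*3)/2) => y in {0, ..., 2}; best 6*3 + 4*2 = 26
  x = 4: y <= min((14 - 3*4)/1, (10 - 2*4)/2) => y in {0, ..., 1}; best 6*4 + 4*1 = 28
The maximum 6x + 4y = 28 is achieved at x = 4, y = 1.
Check: 3*4 + 1*1 = 13 <= 14 and 2*4 + 2*1 = 10 <= 10.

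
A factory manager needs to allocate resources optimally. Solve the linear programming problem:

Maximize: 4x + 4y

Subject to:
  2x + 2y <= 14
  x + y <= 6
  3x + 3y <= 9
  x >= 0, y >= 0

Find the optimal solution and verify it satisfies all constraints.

Feasible vertices: (0, 0), (0, 3), (3, 0)
Objective 4x + 4y at each vertex:
  (0, 0): 0
  (0, 3): 12
  (3, 0): 12
Maximum is 12 at (0, 3).
Verify constraints at (x, y) = (0, 3):
  2*0 + 2*3 = 6 <= 14
  1*0 + 1*3 = 3 <= 6
  3*0 + 3*3 = 9 <= 9 (active)
  x = 0 >= 0, y = 3 >= 0. All constraints satisfied.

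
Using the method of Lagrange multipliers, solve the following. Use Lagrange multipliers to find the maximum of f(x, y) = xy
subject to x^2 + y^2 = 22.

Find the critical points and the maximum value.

Lagrange conditions: y = 2*lambda*x and x = 2*lambda*y
If x = 0 then y = 0, violating the constraint, so x, y != 0.
Dividing: y/x = x/y => x^2 = y^2 => y = x or y = -x
Constraint: 2x^2 = 22 => x^2 = 11 => x = +/-sqrt(11)
Critical points: (sqrt(11), sqrt(11)), (-sqrt(11), -sqrt(11)), (sqrt(11), -sqrt(11)), (-sqrt(11), sqrt(11))
  y = x:  xy = x^2 = 11  at (sqrt(11), sqrt(11)) and (-sqrt(11), -sqrt(11))
  y = -x: xy = -x^2 = -11 at (sqrt(11), -sqrt(11)) and (-sqrt(11), sqrt(11))
Maximum xy = 11 at (sqrt(11), sqrt(11)) and (-sqrt(11), -sqrt(11))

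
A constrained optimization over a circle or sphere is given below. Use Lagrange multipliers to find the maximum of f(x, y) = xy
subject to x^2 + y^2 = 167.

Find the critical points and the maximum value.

Lagrange conditions: y = 2*lambda*x and x = 2*lambda*y
If x = 0 then y = 0, violating the constraint, so x, y != 0.
Dividing: y/x = x/y => x^2 = y^2 => y = x or y = -x
Constraint: 2x^2 = 167 => x^2 = 167/2 => x = +/-sqrt(167/2)
Critical points: (sqrt(167/2), sqrt(167/2)), (-sqrt(167/2), -sqrt(167/2)), (sqrt(167/2), -sqrt(167/2)), (-sqrt(167/2), sqrt(167/2))
  y = x:  xy = x^2 = 167/2  at (sqrt(167/2), sqrt(167/2)) and (-sqrt(167/2), -sqrt(167/2))
  y = -x: xy = -x^2 = -167/2 at (sqrt(167/2), -sqrt(167/2)) and (-sqrt(167/2), sqrt(167/2))
Maximum xy = 167/2 at (sqrt(167/2), sqrt(167/2)) and (-sqrt(167/2), -sqrt(167/2))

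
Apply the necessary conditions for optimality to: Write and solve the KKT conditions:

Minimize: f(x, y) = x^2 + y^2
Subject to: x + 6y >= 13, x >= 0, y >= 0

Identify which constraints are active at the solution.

KKT conditions for min x^2 + y^2 s.t. 1x + 6y >= 13, x >= 0, y >= 0:
Stationarity: 2x = mu*1 + mu_x, 2y = mu*6 + mu_y, with mu, mu_x, mu_y >= 0
Complementary slackness: mu*(x + 6y - 13) = 0, mu_x*x = 0, mu_y*y = 0
(0, 0) is infeasible (1*0 + 6*0 < 13), so if mu = 0 stationarity would force x = mu_x/2 >= 0, y = mu_y/2 >= 0 with mu_x*x = mu_y*y = 0, i.e. x = y = 0: contradiction. Hence mu > 0 and x + 6y = 13 is active.
Try x > 0, y > 0 (so mu_x = mu_y = 0): x = 1*mu/2, y = 6*mu/2
Substitute: 1*(1*mu/2) + 6*(6*mu/2) = 13
  mu*37/2 = 13 => mu = 26/37
x* = 13/37 > 0, y* = 78/37 > 0, consistent with mu_x = mu_y = 0.
f is convex and the constraints are linear, so this KKT point is the global minimum.
f* = 169/37
Active constraints: x + 6y >= 13 (holds with equality, mu = 26/37 > 0); x >= 0 and y >= 0 are inactive (mu_x = mu_y = 0).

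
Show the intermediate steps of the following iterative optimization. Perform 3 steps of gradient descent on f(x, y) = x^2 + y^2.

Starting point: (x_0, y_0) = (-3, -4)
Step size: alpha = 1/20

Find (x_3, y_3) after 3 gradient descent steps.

f(x,y) = x^2 + y^2
grad_x = 2x + 0y, grad_y = 2y + 0x
Step 1: grad = (-6, -8), (-27/10, -18/5)
Step 2: grad = (-27/5, -36/5), (-243/100, -81/25)
Step 3: grad = (-243/50, -162/25), (-2187/1000, -729/250)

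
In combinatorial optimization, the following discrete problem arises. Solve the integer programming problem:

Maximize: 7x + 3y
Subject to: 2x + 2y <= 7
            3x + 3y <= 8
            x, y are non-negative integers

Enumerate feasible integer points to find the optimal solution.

Constraint 1: 2x + 2y <= 7
Constraint 2: 3x + 3y <= 8
Feasible x range (need y >= 0): 0 <= x <= min(7/2, 8/3) => x in {0, ..., 2}.
Enumerate feasible integer points row by row (the coefficient of y is 3 > 0, so for each x the largest feasible y gives the best value):
  x = 0: y <= min((7 - 2*0)/2, (8 - 3*0)/3) => y in {0, ..., 2}; best 7*0 + 3*2 = 6
  x = 1: y <= min((7 - 2*1)/2, (8 - 3*1)/3) => y in {0, ..., 1}; best 7*1 + 3*1 = 10
  x = 2: y <= min((7 - 2*2)/2, (8 - 3*2)/3) => y in {0}; best 7*2 + 3*0 = 14
The maximum 7x + 3y = 14 is achieved at x = 2, y = 0.
Check: 2*2 + 2*0 = 4 <= 7 and 3*2 + 3*0 = 6 <= 8.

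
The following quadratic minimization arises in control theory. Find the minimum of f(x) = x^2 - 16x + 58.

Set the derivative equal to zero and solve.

f(x) = x^2 - 16x + 58
f'(x) = 2x + (-16) = 0
x = 16/2 = 8
f(8) = -6
Since f''(x) = 2 > 0, this is a minimum.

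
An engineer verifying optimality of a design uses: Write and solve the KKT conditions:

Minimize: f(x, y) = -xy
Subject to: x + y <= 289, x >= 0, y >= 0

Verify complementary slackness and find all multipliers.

Problem: min -xy s.t. x + y <= 289 (multiplier lambda), x >= 0 (mu_x), y >= 0 (mu_y)
KKT stationarity: -y + lambda - mu_x = 0, -x + lambda - mu_y = 0, with lambda, mu_x, mu_y >= 0
Complementary slackness: lambda*(x + y - 289) = 0, mu_x*x = 0, mu_y*y = 0
If lambda = 0: y = -mu_x <= 0 and x = -mu_y <= 0 force x = y = 0 with f = 0; but x = y = 289/2 is feasible with f = -83521/4 < 0, so this is not the minimum. Hence lambda > 0 and x + y = 289.
Try x > 0, y > 0 (so mu_x = mu_y = 0): y = lambda, x = lambda => x = y = lambda
x + y = 289 => 2*lambda = 289 => lambda = 289/2
x* = y* = 289/2 > 0, consistent with mu_x = mu_y = 0.
(Any feasible point with x = 0 or y = 0 has f = 0 > -83521/4, so the minimum is not on those boundaries.)
min(-xy) = -83521/4 (i.e. max xy = 83521/4)
Multipliers: lambda = 289/2, mu_x = 0, mu_y = 0
Complementary slackness: lambda*(x + y - 289) = 289/2*(289/2 + 289/2 - 289) = 0, mu_x*x = 0*289/2 = 0, mu_y*y = 0*289/2 = 0. Satisfied.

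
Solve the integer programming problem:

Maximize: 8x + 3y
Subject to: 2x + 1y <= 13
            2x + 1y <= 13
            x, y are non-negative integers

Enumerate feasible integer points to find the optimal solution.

Constraint 1: 2x + 1y <= 13
Constraint 2: 2x + 1y <= 13
Feasible x range (need y >= 0): 0 <= x <= min(13/2, 13/2) => x in {0, ..., 6}.
Enumerate feasible integer points row by row (the coefficient of y is 3 > 0, so for each x the largest feasible y gives the best value):
  x = 0: y <= min((13 - 2*0)/1, (13 - 2*0)/1) => y in {0, ..., 13}; best 8*0 + 3*13 = 39
  x = 1: y <= min((13 - 2*1)/1, (13 - 2*1)/1) => y in {0, ..., 11}; best 8*1 + 3*11 = 41
  x = 2: y <= min((13 - 2*2)/1, (13 - 2*2)/1) => y in {0, ..., 9}; best 8*2 + 3*9 = 43
  x = 3: y <= min((13 - 2*3)/1, (13 - 2*3)/1) => y in {0, ..., 7}; best 8*3 + 3*7 = 45
  x = 4: y <= min((13 - 2*4)/1, (13 - 2*4)/1) => y in {0, ..., 5}; best 8*4 + 3*5 = 47
  x = 5: y <= min((13 - 2*5)/1, (13 - 2*5)/1) => y in {0, ..., 3}; best 8*5 + 3*3 = 49
  x = 6: y <= min((13 - 2*6)/1, (13 - 2*6)/1) => y in {0, ..., 1}; best 8*6 + 3*1 = 51
The maximum 8x + 3y = 51 is achieved at x = 6, y = 1.
Check: 2*6 + 1*1 = 13 <= 13 and 2*6 + 1*1 = 13 <= 13.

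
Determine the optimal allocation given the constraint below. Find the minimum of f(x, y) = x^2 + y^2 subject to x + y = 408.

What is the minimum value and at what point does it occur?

Substitute y = 408 - x into f(x,y) = x^2 + y^2:
g(x) = x^2 + (408 - x)^2 = 2x^2 - 816x + 166464
g'(x) = 4x - 816 = 0  =>  x = 204
y = 408 - 204 = 204
Minimum value = 204^2 + 204^2 = 83232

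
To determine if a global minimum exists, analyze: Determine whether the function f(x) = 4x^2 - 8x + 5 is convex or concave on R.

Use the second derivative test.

f(x) = 4x^2 - 8x + 5
f'(x) = 8x - 8
f''(x) = 8
Since f''(x) = 8 > 0 for all x, f is convex on R.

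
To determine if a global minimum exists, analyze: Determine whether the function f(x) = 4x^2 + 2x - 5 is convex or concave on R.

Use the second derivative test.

f(x) = 4x^2 + 2x - 5
f'(x) = 8x + 2
f''(x) = 8
Since f''(x) = 8 > 0 for all x, f is convex on R.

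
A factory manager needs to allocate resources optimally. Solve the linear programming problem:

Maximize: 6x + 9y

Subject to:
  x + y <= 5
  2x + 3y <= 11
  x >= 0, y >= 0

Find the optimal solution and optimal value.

Feasible vertices: (0, 0), (0, 11/3), (4, 1), (5, 0)
Objective 6x + 9y at each:
  (0, 0): 0
  (0, 11/3): 33
  (4, 1): 33
  (5, 0): 30
Maximum is 33 at (0, 11/3).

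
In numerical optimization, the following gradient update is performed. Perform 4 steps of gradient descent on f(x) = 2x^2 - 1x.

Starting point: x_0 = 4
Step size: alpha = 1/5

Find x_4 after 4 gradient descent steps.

f(x) = 2x^2 - 1x, f'(x) = 4x + (-1)
Step 1: f'(4) = 15, x_1 = 4 - 1/5 * 15 = 1
Step 2: f'(1) = 3, x_2 = 1 - 1/5 * 3 = 2/5
Step 3: f'(2/5) = 3/5, x_3 = 2/5 - 1/5 * 3/5 = 7/25
Step 4: f'(7/25) = 3/25, x_4 = 7/25 - 1/5 * 3/25 = 32/125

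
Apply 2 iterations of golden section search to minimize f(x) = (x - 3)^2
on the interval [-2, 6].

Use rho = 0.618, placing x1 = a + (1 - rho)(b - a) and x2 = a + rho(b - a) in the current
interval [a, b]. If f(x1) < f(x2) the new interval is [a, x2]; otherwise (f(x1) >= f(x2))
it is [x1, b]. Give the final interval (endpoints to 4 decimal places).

Golden section search for min of f(x) = (x - 3)^2 on [-2, 6].
Each step: x1 = a + (1 - rho)(b - a), x2 = a + rho(b - a); if f(x1) < f(x2) keep [a, x2], otherwise keep [x1, b].
Step 1: [-2.0000, 6.0000], x1=1.0560 (f=3.7791), x2=2.9440 (f=0.0031); f(x1) > f(x2) => keep [1.0560, 6.0000]
Step 2: [1.0560, 6.0000], x1=2.9446 (f=0.0031), x2=4.1114 (f=1.2352); f(x1) < f(x2) => keep [1.0560, 4.1114]
Final interval: [1.0560, 4.1114]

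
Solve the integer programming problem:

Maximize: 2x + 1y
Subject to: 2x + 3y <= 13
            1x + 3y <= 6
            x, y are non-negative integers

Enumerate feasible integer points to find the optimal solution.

Constraint 1: 2x + 3y <= 13
Constraint 2: 1x + 3y <= 6
Feasible x range (need y >= 0): 0 <= x <= min(13/2, 6/1) => x in {0, ..., 6}.
Enumerate feasible integer points row by row (the coefficient of y is 1 > 0, so for each x the largest feasible y gives the best value):
  x = 0: y <= min((13 - 2*0)/3, (6 - 1*0)/3) => y in {0, ..., 2}; best 2*0 + 1*2 = 2
  x = 1: y <= min((13 - 2*1)/3, (6 - 1*1)/3) => y in {0, ..., 1}; best 2*1 + 1*1 = 3
  x = 2: y <= min((13 - 2*2)/3, (6 - 1*2)/3) => y in {0, ..., 1}; best 2*2 + 1*1 = 5
  x = 3: y <= min((13 - 2*3)/3, (6 - 1*3)/3) => y in {0, ..., 1}; best 2*3 + 1*1 = 7
  x = 4: y <= min((13 - 2*4)/3, (6 - 1*4)/3) => y in {0}; best 2*4 + 1*0 = 8
  x = 5: y <= min((13 - 2*5)/3, (6 - 1*5)/3) => y in {0}; best 2*5 + 1*0 = 10
  x = 6: y <= min((13 - 2*6)/3, (6 - 1*6)/3) => y in {0}; best 2*6 + 1*0 = 12
The maximum 2x + 1y = 12 is achieved at x = 6, y = 0.
Check: 2*6 + 3*0 = 12 <= 13 and 1*6 + 3*0 = 6 <= 6.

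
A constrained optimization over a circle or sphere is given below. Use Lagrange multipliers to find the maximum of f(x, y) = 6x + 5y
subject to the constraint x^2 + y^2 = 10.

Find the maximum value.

Set up Lagrange conditions: grad f = lambda * grad g
  6 = 2*lambda*x
  5 = 2*lambda*y
From these: x/y = 6/5, so x = 6t, y = 5t for some t.
Substitute into constraint: (6t)^2 + (5t)^2 = 10
  t^2 * 61 = 10
  t = sqrt(10/61)
Maximum = 6*x + 5*y = (6^2 + 5^2)*t = 61 * sqrt(10/61) = sqrt(610)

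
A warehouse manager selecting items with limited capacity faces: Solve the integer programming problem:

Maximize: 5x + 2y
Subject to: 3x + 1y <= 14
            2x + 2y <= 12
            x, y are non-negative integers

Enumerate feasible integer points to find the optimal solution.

Constraint 1: 3x + 1y <= 14
Constraint 2: 2x + 2y <= 12
Feasible x range (need y >= 0): 0 <= x <= min(14/3, 12/2) => x in {0, ..., 4}.
Enumerate feasible integer points row by row (the coefficient of y is 2 > 0, so for each x the largest feasible y gives the best value):
  x = 0: y <= min((14 - 3*0)/1, (12 - 2*0)/2) => y in {0, ..., 6}; best 5*0 + 2*6 = 12
  x = 1: y <= min((14 - 3*1)/1, (12 - 2*1)/2) => y in {0, ..., 5}; best 5*1 + 2*5 = 15
  x = 2: y <= min((14 - 3*2)/1, (12 - 2*2)/2) => y in {0, ..., 4}; best 5*2 + 2*4 = 18
  x = 3: y <= min((14 - 3*3)/1, (12 - 2*3)/2) => y in {0, ..., 3}; best 5*3 + 2*3 = 21
  x = 4: y <= min((14 - 3*4)/1, (12 - 2*4)/2) => y in {0, ..., 2}; best 5*4 + 2*2 = 24
The maximum 5x + 2y = 24 is achieved at x = 4, y = 2.
Check: 3*4 + 1*2 = 14 <= 14 and 2*4 + 2*2 = 12 <= 12.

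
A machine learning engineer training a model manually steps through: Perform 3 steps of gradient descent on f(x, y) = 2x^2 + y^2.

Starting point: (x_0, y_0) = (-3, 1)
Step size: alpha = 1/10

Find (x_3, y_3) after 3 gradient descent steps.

f(x,y) = 2x^2 + y^2
grad_x = 4x + 0y, grad_y = 2y + 0x
Step 1: grad = (-12, 2), (-9/5, 4/5)
Step 2: grad = (-36/5, 8/5), (-27/25, 16/25)
Step 3: grad = (-108/25, 32/25), (-81/125, 64/125)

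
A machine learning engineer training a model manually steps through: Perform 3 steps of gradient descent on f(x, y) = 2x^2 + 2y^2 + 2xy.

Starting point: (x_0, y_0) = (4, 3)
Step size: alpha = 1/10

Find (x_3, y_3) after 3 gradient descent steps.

f(x,y) = 2x^2 + 2y^2 + 2xy
grad_x = 4x + 2y, grad_y = 4y + 2x
Step 1: grad = (22, 20), (9/5, 1)
Step 2: grad = (46/5, 38/5), (22/25, 6/25)
Step 3: grad = (4, 68/25), (12/25, -4/125)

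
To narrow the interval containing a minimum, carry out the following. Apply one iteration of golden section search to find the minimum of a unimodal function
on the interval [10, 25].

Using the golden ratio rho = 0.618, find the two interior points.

Golden section search on [10, 25].
Golden ratio rho = 0.618 (approx).
Interior points:
  x_1 = 10 + (1-0.618)*15 = 15.7300
  x_2 = 10 + 0.618*15 = 19.2700
Compare f(x_1) and f(x_2) to determine which subinterval to keep.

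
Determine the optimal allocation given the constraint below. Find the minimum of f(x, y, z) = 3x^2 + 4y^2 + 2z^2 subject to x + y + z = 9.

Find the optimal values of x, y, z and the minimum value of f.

Using Lagrange multipliers on f = 3x^2 + 4y^2 + 2z^2 with constraint x + y + z = 9:
Conditions: 2*3*x = lambda, 2*4*y = lambda, 2*2*z = lambda
So x = lambda/6, y = lambda/8, z = lambda/4
Substituting into constraint: lambda * (13/24) = 9
lambda = 216/13
x = 36/13, y = 27/13, z = 54/13
Minimum value = 972/13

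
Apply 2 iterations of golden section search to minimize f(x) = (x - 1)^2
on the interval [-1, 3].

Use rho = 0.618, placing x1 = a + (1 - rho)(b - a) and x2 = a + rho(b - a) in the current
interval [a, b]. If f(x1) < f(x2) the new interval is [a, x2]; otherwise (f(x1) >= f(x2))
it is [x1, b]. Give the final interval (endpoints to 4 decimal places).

Golden section search for min of f(x) = (x - 1)^2 on [-1, 3].
Each step: x1 = a + (1 - rho)(b - a), x2 = a + rho(b - a); if f(x1) < f(x2) keep [a, x2], otherwise keep [x1, b].
Step 1: [-1.0000, 3.0000], x1=0.5280 (f=0.2228), x2=1.4720 (f=0.2228); f(x1) = f(x2) (tie, not '<') => keep [0.5280, 3.0000]
Step 2: [0.5280, 3.0000], x1=1.4723 (f=0.2231), x2=2.0557 (f=1.1145); f(x1) < f(x2) => keep [0.5280, 2.0557]
Final interval: [0.5280, 2.0557]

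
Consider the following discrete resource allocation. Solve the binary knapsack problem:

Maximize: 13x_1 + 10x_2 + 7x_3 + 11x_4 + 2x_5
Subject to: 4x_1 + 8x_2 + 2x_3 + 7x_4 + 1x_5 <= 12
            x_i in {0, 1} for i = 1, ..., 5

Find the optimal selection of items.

Items: item 1 (v=13, w=4), item 2 (v=10, w=8), item 3 (v=7, w=2), item 4 (v=11, w=7), item 5 (v=2, w=1)
Capacity: 12
Checking all 32 subsets (w = total weight, v = total value):
  {}: w = 0, v = 0
  {1}: w = 4, v = 13
  {2}: w = 8, v = 10
  {3}: w = 2, v = 7
  {4}: w = 7, v = 11
  {5}: w = 1, v = 2
  {1, 2}: w = 12, v = 23
  {1, 3}: w = 6, v = 20
  {1, 4}: w = 11, v = 24
  {1, 5}: w = 5, v = 15
  {2, 3}: w = 10, v = 17
  {2, 4}: w = 15 > 12, infeasible
  {2, 5}: w = 9, v = 12
  {3, 4}: w = 9, v = 18
  {3, 5}: w = 3, v = 9
  {4, 5}: w = 8, v = 13
  {1, 2, 3}: w = 14 > 12, infeasible
  {1, 2, 4}: w = 19 > 12, infeasible
  {1, 2, 5}: w = 13 > 12, infeasible
  {1, 3, 4}: w = 13 > 12, infeasible
  {1, 3, 5}: w = 7, v = 22
  {1, 4, 5}: w = 12, v = 26
  {2, 3, 4}: w = 17 > 12, infeasible
  {2, 3, 5}: w = 11, v = 19
  {2, 4, 5}: w = 16 > 12, infeasible
  {3, 4, 5}: w = 10, v = 20
  {1, 2, 3, 4}: w = 21 > 12, infeasible
  {1, 2, 3, 5}: w = 15 > 12, infeasible
  {1, 2, 4, 5}: w = 20 > 12, infeasible
  {1, 3, 4, 5}: w = 14 > 12, infeasible
  {2, 3, 4, 5}: w = 18 > 12, infeasible
  {1, 2, 3, 4, 5}: w = 22 > 12, infeasible
Best feasible subset: items [1, 4, 5]
Total weight: 12 <= 12, total value: 26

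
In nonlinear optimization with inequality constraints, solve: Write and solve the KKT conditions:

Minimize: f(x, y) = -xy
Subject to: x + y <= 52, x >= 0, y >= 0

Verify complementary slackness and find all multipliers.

Problem: min -xy s.t. x + y <= 52 (multiplier lambda), x >= 0 (mu_x), y >= 0 (mu_y)
KKT stationarity: -y + lambda - mu_x = 0, -x + lambda - mu_y = 0, with lambda, mu_x, mu_y >= 0
Complementary slackness: lambda*(x + y - 52) = 0, mu_x*x = 0, mu_y*y = 0
If lambda = 0: y = -mu_x <= 0 and x = -mu_y <= 0 force x = y = 0 with f = 0; but x = y = 26 is feasible with f = -676 < 0, so this is not the minimum. Hence lambda > 0 and x + y = 52.
Try x > 0, y > 0 (so mu_x = mu_y = 0): y = lambda, x = lambda => x = y = lambda
x + y = 52 => 2*lambda = 52 => lambda = 26
x* = y* = 26 > 0, consistent with mu_x = mu_y = 0.
(Any feasible point with x = 0 or y = 0 has f = 0 > -676, so the minimum is not on those boundaries.)
min(-xy) = -676 (i.e. max xy = 676)
Multipliers: lambda = 26, mu_x = 0, mu_y = 0
Complementary slackness: lambda*(x + y - 52) = 26*(26 + 26 - 52) = 0, mu_x*x = 0*26 = 0, mu_y*y = 0*26 = 0. Satisfied.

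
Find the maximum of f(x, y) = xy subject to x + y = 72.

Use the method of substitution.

Substitute y = 72 - x into f(x,y) = xy:
g(x) = x(72 - x) = 72x - x^2
g'(x) = 72 - 2x = 0  =>  x = 36
y = 72 - 36 = 36
Maximum value = 36 * 36 = 1296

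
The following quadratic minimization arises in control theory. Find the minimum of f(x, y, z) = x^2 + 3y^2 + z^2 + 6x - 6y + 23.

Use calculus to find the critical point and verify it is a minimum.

f(x,y,z) = x^2 + 3y^2 + z^2 + 6x - 6y + 23
df/dx = 2x + (6) = 0 => x = -3
df/dy = 6y + (-6) = 0 => y = 1
df/dz = 2z + (0) = 0 => z = 0
f(-3,1,0) = 1*(-3)^2 + 3*(1)^2 + 1*(0)^2 + 6*(-3) + -6*(1) + 23 = 11
Hessian is diagonal with entries 2, 6, 2 > 0, confirmed minimum.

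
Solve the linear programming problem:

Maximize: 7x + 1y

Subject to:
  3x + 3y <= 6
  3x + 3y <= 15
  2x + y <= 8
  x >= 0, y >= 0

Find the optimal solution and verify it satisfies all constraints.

Feasible vertices: (0, 0), (0, 2), (2, 0)
Objective 7x + 1y at each vertex:
  (0, 0): 0
  (0, 2): 2
  (2, 0): 14
Maximum is 14 at (2, 0).
Verify constraints at (x, y) = (2, 0):
  3*2 + 3*0 = 6 <= 6 (active)
  3*2 + 3*0 = 6 <= 15
  2*2 + 1*0 = 4 <= 8
  x = 2 >= 0, y = 0 >= 0. All constraints satisfied.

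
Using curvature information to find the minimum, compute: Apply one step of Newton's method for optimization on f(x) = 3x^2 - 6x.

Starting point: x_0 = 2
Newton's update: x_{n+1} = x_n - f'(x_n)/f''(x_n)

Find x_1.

f(x) = 3x^2 - 6x
f'(x) = 6x + (-6), f''(x) = 6
Newton step: x_1 = x_0 - f'(x_0)/f''(x_0)
f'(2) = 6
x_1 = 2 - 6/6 = 1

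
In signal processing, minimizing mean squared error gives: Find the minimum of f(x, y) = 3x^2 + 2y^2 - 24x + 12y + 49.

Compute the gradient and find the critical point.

f(x,y) = 3x^2 + 2y^2 - 24x + 12y + 49
df/dx = 6x + (-24) = 0  =>  x = 4
df/dy = 4y + (12) = 0  =>  y = -3
f(4, -3) = 3*(4)^2 + 2*(-3)^2 + -24*(4) + 12*(-3) + 49 = -17
Hessian is diagonal with entries 6, 4 > 0, so this is a minimum.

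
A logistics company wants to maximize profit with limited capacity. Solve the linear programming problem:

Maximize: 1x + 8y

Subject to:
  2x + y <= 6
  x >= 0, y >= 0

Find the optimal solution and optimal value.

The feasible region has vertices at [(0, 0), (3, 0), (0, 6)].
Checking objective 1x + 8y at each vertex:
  (0, 0): 1*0 + 8*0 = 0
  (3, 0): 1*3 + 8*0 = 3
  (0, 6): 1*0 + 8*6 = 48
Maximum is 48 at (0, 6).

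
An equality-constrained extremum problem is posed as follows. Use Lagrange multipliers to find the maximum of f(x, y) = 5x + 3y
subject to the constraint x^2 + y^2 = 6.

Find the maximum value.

Set up Lagrange conditions: grad f = lambda * grad g
  5 = 2*lambda*x
  3 = 2*lambda*y
From these: x/y = 5/3, so x = 5t, y = 3t for some t.
Substitute into constraint: (5t)^2 + (3t)^2 = 6
  t^2 * 34 = 6
  t = sqrt(6/34)
Maximum = 5*x + 3*y = (5^2 + 3^2)*t = 34 * sqrt(6/34) = sqrt(204)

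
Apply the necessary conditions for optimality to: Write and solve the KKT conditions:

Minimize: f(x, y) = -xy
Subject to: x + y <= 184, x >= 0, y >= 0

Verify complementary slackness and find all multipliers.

Problem: min -xy s.t. x + y <= 184 (multiplier lambda), x >= 0 (mu_x), y >= 0 (mu_y)
KKT stationarity: -y + lambda - mu_x = 0, -x + lambda - mu_y = 0, with lambda, mu_x, mu_y >= 0
Complementary slackness: lambda*(x + y - 184) = 0, mu_x*x = 0, mu_y*y = 0
If lambda = 0: y = -mu_x <= 0 and x = -mu_y <= 0 force x = y = 0 with f = 0; but x = y = 92 is feasible with f = -8464 < 0, so this is not the minimum. Hence lambda > 0 and x + y = 184.
Try x > 0, y > 0 (so mu_x = mu_y = 0): y = lambda, x = lambda => x = y = lambda
x + y = 184 => 2*lambda = 184 => lambda = 92
x* = y* = 92 > 0, consistent with mu_x = mu_y = 0.
(Any feasible point with x = 0 or y = 0 has f = 0 > -8464, so the minimum is not on those boundaries.)
min(-xy) = -8464 (i.e. max xy = 8464)
Multipliers: lambda = 92, mu_x = 0, mu_y = 0
Complementary slackness: lambda*(x + y - 184) = 92*(92 + 92 - 184) = 0, mu_x*x = 0*92 = 0, mu_y*y = 0*92 = 0. Satisfied.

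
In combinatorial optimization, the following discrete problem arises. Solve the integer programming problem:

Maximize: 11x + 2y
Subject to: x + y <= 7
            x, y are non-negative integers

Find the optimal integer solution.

Objective: 11x + 2y, constraint: x + y <= 7
Coefficient of x is 11 >= coefficient of y is 2, so allocate the entire budget to x.
Optimal: x = 7, y = 0, value = 77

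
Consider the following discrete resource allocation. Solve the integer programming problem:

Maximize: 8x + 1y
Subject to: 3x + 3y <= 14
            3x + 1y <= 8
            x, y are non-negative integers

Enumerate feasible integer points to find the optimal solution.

Constraint 1: 3x + 3y <= 14
Constraint 2: 3x + 1y <= 8
Feasible x range (need y >= 0): 0 <= x <= min(14/3, 8/3) => x in {0, ..., 2}.
Enumerate feasible integer points row by row (the coefficient of y is 1 > 0, so for each x the largest feasible y gives the best value):
  x = 0: y <= min((14 - 3*0)/3, (8 - 3*0)/1) => y in {0, ..., 4}; best 8*0 + 1*4 = 4
  x = 1: y <= min((14 - 3*1)/3, (8 - 3*1)/1) => y in {0, ..., 3}; best 8*1 + 1*3 = 11
  x = 2: y <= min((14 - 3*2)/3, (8 - 3*2)/1) => y in {0, ..., 2}; best 8*2 + 1*2 = 18
The maximum 8x + 1y = 18 is achieved at x = 2, y = 2.
Check: 3*2 + 3*2 = 12 <= 14 and 3*2 + 1*2 = 8 <= 8.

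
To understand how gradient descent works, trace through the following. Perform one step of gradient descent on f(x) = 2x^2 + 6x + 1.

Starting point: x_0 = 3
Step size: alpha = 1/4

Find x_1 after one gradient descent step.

f(x) = 2x^2 + 6x + 1
f'(x) = 4x + 6
f'(3) = 4*3 + (6) = 18
x_1 = x_0 - alpha * f'(x_0) = 3 - 1/4 * 18 = -3/2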